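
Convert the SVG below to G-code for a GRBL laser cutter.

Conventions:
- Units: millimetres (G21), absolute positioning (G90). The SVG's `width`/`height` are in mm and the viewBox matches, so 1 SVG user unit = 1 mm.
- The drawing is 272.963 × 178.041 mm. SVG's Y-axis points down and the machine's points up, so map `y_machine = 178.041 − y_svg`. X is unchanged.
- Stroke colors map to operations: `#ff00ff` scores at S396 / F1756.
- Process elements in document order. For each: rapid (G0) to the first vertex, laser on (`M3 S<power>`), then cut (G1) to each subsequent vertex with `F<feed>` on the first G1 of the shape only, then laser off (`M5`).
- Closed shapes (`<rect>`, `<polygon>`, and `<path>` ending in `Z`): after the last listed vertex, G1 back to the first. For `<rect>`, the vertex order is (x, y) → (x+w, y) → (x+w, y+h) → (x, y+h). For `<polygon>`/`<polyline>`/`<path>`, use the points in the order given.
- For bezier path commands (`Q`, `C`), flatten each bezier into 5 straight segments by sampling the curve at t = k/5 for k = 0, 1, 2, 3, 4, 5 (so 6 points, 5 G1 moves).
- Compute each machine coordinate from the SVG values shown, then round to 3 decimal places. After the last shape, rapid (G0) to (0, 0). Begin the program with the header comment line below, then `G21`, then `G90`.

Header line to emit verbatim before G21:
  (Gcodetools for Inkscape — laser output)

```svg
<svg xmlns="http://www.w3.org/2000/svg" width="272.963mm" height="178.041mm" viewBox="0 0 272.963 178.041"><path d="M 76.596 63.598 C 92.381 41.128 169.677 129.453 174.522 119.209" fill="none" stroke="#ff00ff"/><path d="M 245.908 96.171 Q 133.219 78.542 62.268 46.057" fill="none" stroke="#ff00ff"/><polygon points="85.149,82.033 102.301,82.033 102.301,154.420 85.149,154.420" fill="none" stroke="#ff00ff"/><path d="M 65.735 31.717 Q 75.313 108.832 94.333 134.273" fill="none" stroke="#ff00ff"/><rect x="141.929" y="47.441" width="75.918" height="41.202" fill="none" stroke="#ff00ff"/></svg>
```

1 u = 1 mm; y_m = 178.041 − y.

[1] `<path>` cubic bezier, #ff00ff→score S396 F1756: (76.596,114.443) → (92.377,116.305) → (116.490,101.625) → (142.505,80.453) → (163.993,62.839) → (174.522,58.832)

[2] `<path>` quadratic bezier, #ff00ff→score S396 F1756: (245.908,81.870) → (202.502,89.516) → (162.435,98.350) → (125.707,108.373) → (92.318,119.584) → (62.268,131.984)

[3] `<polygon>` rectangle, #ff00ff→score S396 F1756: (85.149,96.008) → (102.301,96.008) → (102.301,23.621) → (85.149,23.621) → (85.149,96.008) (closed)

[4] `<path>` quadratic bezier, #ff00ff→score S396 F1756: (65.735,146.324) → (69.944,117.545) → (74.908,92.900) → (80.628,72.389) → (87.103,56.011) → (94.333,43.768)

[5] `<rect>` rectangle, #ff00ff→score S396 F1756: (141.929,130.600) → (217.847,130.600) → (217.847,89.398) → (141.929,89.398) → (141.929,130.600) (closed)

(Gcodetools for Inkscape — laser output)
G21
G90
G0 X76.596 Y114.443
M3 S396
G1 X92.377 Y116.305 F1756
G1 X116.490 Y101.625
G1 X142.505 Y80.453
G1 X163.993 Y62.839
G1 X174.522 Y58.832
M5
G0 X245.908 Y81.870
M3 S396
G1 X202.502 Y89.516 F1756
G1 X162.435 Y98.350
G1 X125.707 Y108.373
G1 X92.318 Y119.584
G1 X62.268 Y131.984
M5
G0 X85.149 Y96.008
M3 S396
G1 X102.301 Y96.008 F1756
G1 X102.301 Y23.621
G1 X85.149 Y23.621
G1 X85.149 Y96.008
M5
G0 X65.735 Y146.324
M3 S396
G1 X69.944 Y117.545 F1756
G1 X74.908 Y92.900
G1 X80.628 Y72.389
G1 X87.103 Y56.011
G1 X94.333 Y43.768
M5
G0 X141.929 Y130.600
M3 S396
G1 X217.847 Y130.600 F1756
G1 X217.847 Y89.398
G1 X141.929 Y89.398
G1 X141.929 Y130.600
M5
G0 X0.000 Y0.000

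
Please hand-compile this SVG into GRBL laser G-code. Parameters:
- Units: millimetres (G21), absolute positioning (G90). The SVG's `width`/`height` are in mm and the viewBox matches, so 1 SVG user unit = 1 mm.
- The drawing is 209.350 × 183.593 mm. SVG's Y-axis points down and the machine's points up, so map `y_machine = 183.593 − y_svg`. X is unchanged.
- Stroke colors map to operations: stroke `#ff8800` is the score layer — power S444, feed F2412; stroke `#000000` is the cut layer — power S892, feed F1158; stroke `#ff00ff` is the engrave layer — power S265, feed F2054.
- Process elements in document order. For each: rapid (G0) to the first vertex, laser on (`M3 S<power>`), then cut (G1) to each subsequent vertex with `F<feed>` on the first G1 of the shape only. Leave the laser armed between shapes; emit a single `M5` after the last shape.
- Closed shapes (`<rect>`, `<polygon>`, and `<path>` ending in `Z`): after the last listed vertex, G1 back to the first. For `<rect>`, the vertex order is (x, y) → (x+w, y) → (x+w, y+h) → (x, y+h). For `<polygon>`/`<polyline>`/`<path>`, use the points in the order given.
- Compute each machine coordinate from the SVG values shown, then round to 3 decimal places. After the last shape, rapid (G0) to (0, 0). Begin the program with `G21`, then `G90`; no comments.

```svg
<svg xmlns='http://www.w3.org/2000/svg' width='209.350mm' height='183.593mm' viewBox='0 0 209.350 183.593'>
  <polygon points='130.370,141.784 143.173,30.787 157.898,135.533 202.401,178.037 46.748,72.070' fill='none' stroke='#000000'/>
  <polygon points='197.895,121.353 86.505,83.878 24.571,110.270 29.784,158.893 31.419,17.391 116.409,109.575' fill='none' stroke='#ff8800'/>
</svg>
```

G21
G90
G0 X130.370 Y41.809
M3 S892
G1 X143.173 Y152.806 F1158
G1 X157.898 Y48.060
G1 X202.401 Y5.556
G1 X46.748 Y111.523
G1 X130.370 Y41.809
G0 X197.895 Y62.240
M3 S444
G1 X86.505 Y99.715 F2412
G1 X24.571 Y73.323
G1 X29.784 Y24.700
G1 X31.419 Y166.202
G1 X116.409 Y74.018
G1 X197.895 Y62.240
M5
G0 X0.000 Y0.000

1 u = 1 mm; y_m = 183.593 − y.

[1] `<polygon>` closed polygon, #000000→cut S892 F1158: (130.370,41.809) → (143.173,152.806) → (157.898,48.060) → (202.401,5.556) → (46.748,111.523) → (130.370,41.809) (closed)

[2] `<polygon>` closed polygon, #ff8800→score S444 F2412: (197.895,62.240) → (86.505,99.715) → (24.571,73.323) → (29.784,24.700) → (31.419,166.202) → (116.409,74.018) → (197.895,62.240) (closed)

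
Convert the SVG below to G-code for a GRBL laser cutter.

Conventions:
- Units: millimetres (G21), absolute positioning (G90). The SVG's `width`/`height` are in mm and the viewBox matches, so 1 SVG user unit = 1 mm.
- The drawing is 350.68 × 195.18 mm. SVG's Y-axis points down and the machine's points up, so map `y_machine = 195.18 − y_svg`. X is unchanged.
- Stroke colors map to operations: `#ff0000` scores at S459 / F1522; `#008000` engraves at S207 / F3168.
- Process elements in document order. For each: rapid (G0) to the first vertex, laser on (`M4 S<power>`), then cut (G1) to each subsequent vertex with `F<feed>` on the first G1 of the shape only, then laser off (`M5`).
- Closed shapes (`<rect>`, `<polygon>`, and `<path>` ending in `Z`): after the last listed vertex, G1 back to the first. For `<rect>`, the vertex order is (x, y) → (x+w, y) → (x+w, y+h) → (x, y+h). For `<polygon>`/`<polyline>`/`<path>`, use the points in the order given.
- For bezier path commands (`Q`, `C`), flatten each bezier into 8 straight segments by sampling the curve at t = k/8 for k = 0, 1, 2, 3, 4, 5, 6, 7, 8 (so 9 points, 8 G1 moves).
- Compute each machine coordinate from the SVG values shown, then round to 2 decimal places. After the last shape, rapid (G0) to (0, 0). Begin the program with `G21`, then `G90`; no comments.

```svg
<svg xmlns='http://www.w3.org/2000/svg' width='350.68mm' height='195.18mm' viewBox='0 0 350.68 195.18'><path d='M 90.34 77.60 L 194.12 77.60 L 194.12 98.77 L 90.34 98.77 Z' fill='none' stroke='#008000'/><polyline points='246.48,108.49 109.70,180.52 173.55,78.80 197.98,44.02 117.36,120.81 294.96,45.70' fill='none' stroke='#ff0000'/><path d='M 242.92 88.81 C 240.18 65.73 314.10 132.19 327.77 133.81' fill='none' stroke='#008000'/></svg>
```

viewBox `0 0 350.68 195.18` with mm width/height → 1 unit = 1 mm. Flip: y_m = 195.18 − y_svg.

**Shape 1** — `<path>` rectangle, stroke `#008000` → engrave (S207, F3168). Machine vertices: (90.34,117.58) → (194.12,117.58) → (194.12,96.41) → (90.34,96.41) → (90.34,117.58). Closed: final G1 returns to the first vertex.

**Shape 2** — `<polyline>` open polyline, stroke `#ff0000` → score (S459, F1522). Machine vertices: (246.48,86.69) → (109.70,14.66) → (173.55,116.38) → (197.98,151.16) → (117.36,74.37) → (294.96,149.48). Open path.

**Shape 3** — `<path>` cubic bezier, stroke `#008000` → engrave (S207, F3168). Control points (SVG): P0=(242.92,88.81), P1=(240.18,65.73), P2=(314.10,132.19), P3=(327.77,133.81); sampled at t=k/8. Machine vertices: (242.92,106.37) → (245.22,111.13) → (253.10,109.30) → (264.96,102.70) → (279.19,93.13) → (294.19,82.41) → (308.36,72.33) → (320.09,64.72) → (327.77,61.37). Open path.

G21
G90
G0 X90.34 Y117.58
M4 S207
G1 X194.12 Y117.58 F3168
G1 X194.12 Y96.41
G1 X90.34 Y96.41
G1 X90.34 Y117.58
M5
G0 X246.48 Y86.69
M4 S459
G1 X109.70 Y14.66 F1522
G1 X173.55 Y116.38
G1 X197.98 Y151.16
G1 X117.36 Y74.37
G1 X294.96 Y149.48
M5
G0 X242.92 Y106.37
M4 S207
G1 X245.22 Y111.13 F3168
G1 X253.10 Y109.30
G1 X264.96 Y102.70
G1 X279.19 Y93.13
G1 X294.19 Y82.41
G1 X308.36 Y72.33
G1 X320.09 Y64.72
G1 X327.77 Y61.37
M5
G0 X0.00 Y0.00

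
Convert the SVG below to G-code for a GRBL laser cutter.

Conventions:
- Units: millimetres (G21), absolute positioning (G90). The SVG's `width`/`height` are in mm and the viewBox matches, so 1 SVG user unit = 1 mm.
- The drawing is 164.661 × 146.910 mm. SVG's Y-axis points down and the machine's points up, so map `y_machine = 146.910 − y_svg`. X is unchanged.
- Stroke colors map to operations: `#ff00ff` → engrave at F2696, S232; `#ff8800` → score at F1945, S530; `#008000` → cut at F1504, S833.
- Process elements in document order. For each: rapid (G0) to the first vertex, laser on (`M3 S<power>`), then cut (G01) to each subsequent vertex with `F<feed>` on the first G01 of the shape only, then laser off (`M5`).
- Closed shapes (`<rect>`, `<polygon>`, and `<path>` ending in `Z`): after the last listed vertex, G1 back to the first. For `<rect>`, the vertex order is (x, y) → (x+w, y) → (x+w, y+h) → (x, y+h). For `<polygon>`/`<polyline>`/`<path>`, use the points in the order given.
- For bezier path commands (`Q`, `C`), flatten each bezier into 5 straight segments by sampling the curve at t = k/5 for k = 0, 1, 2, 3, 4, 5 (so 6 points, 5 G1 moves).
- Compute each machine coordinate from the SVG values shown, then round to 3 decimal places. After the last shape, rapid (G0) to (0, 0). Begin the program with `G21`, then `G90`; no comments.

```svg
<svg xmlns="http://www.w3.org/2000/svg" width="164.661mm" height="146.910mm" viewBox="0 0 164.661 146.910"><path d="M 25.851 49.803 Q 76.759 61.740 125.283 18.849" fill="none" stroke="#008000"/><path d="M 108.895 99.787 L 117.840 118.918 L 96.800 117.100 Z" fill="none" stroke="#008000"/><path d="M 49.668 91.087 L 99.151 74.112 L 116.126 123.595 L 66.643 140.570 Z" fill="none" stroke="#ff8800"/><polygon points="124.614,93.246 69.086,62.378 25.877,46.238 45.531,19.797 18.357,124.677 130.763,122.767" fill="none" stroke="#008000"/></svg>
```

1 u = 1 mm; y_m = 146.910 − y.

[1] `<path>` quadratic bezier, #008000→cut S833 F1504: (25.851,97.107) → (46.119,94.525) → (66.196,96.330) → (86.082,102.521) → (105.778,113.098) → (125.283,128.061)

[2] `<path>` regular polygon, #008000→cut S833 F1504: (108.895,47.123) → (117.840,27.992) → (96.800,29.810) → (108.895,47.123) (closed)

[3] `<path>` regular polygon, #ff8800→score S530 F1945: (49.668,55.823) → (99.151,72.798) → (116.126,23.315) → (66.643,6.340) → (49.668,55.823) (closed)

[4] `<polygon>` closed polygon, #008000→cut S833 F1504: (124.614,53.664) → (69.086,84.532) → (25.877,100.672) → (45.531,127.113) → (18.357,22.233) → (130.763,24.143) → (124.614,53.664) (closed)

G21
G90
G0 X25.851 Y97.107
M3 S833
G01 X46.119 Y94.525 F1504
G01 X66.196 Y96.330
G01 X86.082 Y102.521
G01 X105.778 Y113.098
G01 X125.283 Y128.061
M5
G0 X108.895 Y47.123
M3 S833
G01 X117.840 Y27.992 F1504
G01 X96.800 Y29.810
G01 X108.895 Y47.123
M5
G0 X49.668 Y55.823
M3 S530
G01 X99.151 Y72.798 F1945
G01 X116.126 Y23.315
G01 X66.643 Y6.340
G01 X49.668 Y55.823
M5
G0 X124.614 Y53.664
M3 S833
G01 X69.086 Y84.532 F1504
G01 X25.877 Y100.672
G01 X45.531 Y127.113
G01 X18.357 Y22.233
G01 X130.763 Y24.143
G01 X124.614 Y53.664
M5
G0 X0.000 Y0.000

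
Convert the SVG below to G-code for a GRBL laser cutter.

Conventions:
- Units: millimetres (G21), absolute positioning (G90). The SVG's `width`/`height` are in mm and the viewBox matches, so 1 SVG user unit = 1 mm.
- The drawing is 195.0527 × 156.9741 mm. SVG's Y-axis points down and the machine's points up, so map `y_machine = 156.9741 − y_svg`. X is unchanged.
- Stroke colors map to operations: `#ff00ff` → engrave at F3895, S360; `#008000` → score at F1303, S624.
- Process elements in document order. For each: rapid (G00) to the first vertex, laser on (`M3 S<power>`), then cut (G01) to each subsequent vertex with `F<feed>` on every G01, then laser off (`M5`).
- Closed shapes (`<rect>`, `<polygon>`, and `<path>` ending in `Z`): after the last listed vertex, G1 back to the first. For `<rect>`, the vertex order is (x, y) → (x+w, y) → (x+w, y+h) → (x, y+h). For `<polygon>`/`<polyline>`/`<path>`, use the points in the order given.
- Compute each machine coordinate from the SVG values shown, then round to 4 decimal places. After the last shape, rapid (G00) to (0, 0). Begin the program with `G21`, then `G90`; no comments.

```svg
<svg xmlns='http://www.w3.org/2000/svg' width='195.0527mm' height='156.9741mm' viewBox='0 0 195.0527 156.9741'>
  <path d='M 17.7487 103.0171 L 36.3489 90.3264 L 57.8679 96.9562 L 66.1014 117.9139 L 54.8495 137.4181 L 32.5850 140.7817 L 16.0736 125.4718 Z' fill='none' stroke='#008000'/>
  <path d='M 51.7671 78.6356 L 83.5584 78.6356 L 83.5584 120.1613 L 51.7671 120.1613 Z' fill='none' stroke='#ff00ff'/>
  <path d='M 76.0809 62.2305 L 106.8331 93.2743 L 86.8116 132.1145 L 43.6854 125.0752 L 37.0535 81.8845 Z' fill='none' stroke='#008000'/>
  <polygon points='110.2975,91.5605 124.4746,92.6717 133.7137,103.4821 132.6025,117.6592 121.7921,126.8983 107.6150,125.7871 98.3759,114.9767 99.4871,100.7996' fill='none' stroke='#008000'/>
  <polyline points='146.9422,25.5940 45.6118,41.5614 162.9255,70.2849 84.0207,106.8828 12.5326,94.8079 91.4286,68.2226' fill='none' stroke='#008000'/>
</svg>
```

G21
G90
G00 X17.7487 Y53.9570
M3 S624
G01 X36.3489 Y66.6477 F1303
G01 X57.8679 Y60.0179 F1303
G01 X66.1014 Y39.0602 F1303
G01 X54.8495 Y19.5560 F1303
G01 X32.5850 Y16.1924 F1303
G01 X16.0736 Y31.5023 F1303
G01 X17.7487 Y53.9570 F1303
M5
G00 X51.7671 Y78.3385
M3 S360
G01 X83.5584 Y78.3385 F3895
G01 X83.5584 Y36.8128 F3895
G01 X51.7671 Y36.8128 F3895
G01 X51.7671 Y78.3385 F3895
M5
G00 X76.0809 Y94.7436
M3 S624
G01 X106.8331 Y63.6998 F1303
G01 X86.8116 Y24.8596 F1303
G01 X43.6854 Y31.8989 F1303
G01 X37.0535 Y75.0896 F1303
G01 X76.0809 Y94.7436 F1303
M5
G00 X110.2975 Y65.4136
M3 S624
G01 X124.4746 Y64.3024 F1303
G01 X133.7137 Y53.4920 F1303
G01 X132.6025 Y39.3149 F1303
G01 X121.7921 Y30.0758 F1303
G01 X107.6150 Y31.1870 F1303
G01 X98.3759 Y41.9974 F1303
G01 X99.4871 Y56.1745 F1303
G01 X110.2975 Y65.4136 F1303
M5
G00 X146.9422 Y131.3801
M3 S624
G01 X45.6118 Y115.4127 F1303
G01 X162.9255 Y86.6892 F1303
G01 X84.0207 Y50.0913 F1303
G01 X12.5326 Y62.1662 F1303
G01 X91.4286 Y88.7515 F1303
M5
G00 X0.0000 Y0.0000

1 u = 1 mm; y_m = 156.9741 − y.

[1] `<path>` regular polygon, #008000→score S624 F1303: (17.7487,53.9570) → (36.3489,66.6477) → (57.8679,60.0179) → (66.1014,39.0602) → (54.8495,19.5560) → (32.5850,16.1924) → (16.0736,31.5023) → (17.7487,53.9570) (closed)

[2] `<path>` rectangle, #ff00ff→engrave S360 F3895: (51.7671,78.3385) → (83.5584,78.3385) → (83.5584,36.8128) → (51.7671,36.8128) → (51.7671,78.3385) (closed)

[3] `<path>` regular polygon, #008000→score S624 F1303: (76.0809,94.7436) → (106.8331,63.6998) → (86.8116,24.8596) → (43.6854,31.8989) → (37.0535,75.0896) → (76.0809,94.7436) (closed)

[4] `<polygon>` regular polygon, #008000→score S624 F1303: (110.2975,65.4136) → (124.4746,64.3024) → (133.7137,53.4920) → (132.6025,39.3149) → (121.7921,30.0758) → (107.6150,31.1870) → (98.3759,41.9974) → (99.4871,56.1745) → (110.2975,65.4136) (closed)

[5] `<polyline>` open polyline, #008000→score S624 F1303: (146.9422,131.3801) → (45.6118,115.4127) → (162.9255,86.6892) → (84.0207,50.0913) → (12.5326,62.1662) → (91.4286,88.7515)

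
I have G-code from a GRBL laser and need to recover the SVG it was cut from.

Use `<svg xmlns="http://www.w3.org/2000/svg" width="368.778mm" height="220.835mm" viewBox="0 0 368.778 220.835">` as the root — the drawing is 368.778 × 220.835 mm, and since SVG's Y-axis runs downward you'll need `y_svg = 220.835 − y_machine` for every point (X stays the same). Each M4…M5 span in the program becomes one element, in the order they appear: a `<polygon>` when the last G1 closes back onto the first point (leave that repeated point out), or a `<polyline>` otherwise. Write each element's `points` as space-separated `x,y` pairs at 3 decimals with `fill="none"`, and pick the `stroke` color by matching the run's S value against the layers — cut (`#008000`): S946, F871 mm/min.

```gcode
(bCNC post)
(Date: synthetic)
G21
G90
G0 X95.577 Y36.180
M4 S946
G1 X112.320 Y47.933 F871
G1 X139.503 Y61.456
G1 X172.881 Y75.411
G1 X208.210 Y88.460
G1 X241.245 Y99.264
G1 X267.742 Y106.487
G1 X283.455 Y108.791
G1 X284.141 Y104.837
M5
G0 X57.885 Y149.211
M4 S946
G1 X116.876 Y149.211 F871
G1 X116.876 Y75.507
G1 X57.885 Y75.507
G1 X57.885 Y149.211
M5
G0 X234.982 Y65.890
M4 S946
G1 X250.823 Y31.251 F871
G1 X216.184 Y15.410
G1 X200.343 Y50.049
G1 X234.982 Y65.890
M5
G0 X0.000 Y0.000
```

y_svg = 220.835 − y_m. Every run uses S946, so all elements get stroke `#008000` (cut).

[1] open run; points: 95.577,184.655 112.320,172.902 139.503,159.379 172.881,145.424 208.210,132.375 241.245,121.571 267.742,114.348 283.455,112.044 284.141,115.998

[2] closed run; points: 57.885,71.624 116.876,71.624 116.876,145.328 57.885,145.328

[3] closed run; points: 234.982,154.945 250.823,189.584 216.184,205.425 200.343,170.786

<svg xmlns="http://www.w3.org/2000/svg" width="368.778mm" height="220.835mm" viewBox="0 0 368.778 220.835">
  <polyline points="95.577,184.655 112.320,172.902 139.503,159.379 172.881,145.424 208.210,132.375 241.245,121.571 267.742,114.348 283.455,112.044 284.141,115.998" fill="none" stroke="#008000"/>
  <polygon points="57.885,71.624 116.876,71.624 116.876,145.328 57.885,145.328" fill="none" stroke="#008000"/>
  <polygon points="234.982,154.945 250.823,189.584 216.184,205.425 200.343,170.786" fill="none" stroke="#008000"/>
</svg>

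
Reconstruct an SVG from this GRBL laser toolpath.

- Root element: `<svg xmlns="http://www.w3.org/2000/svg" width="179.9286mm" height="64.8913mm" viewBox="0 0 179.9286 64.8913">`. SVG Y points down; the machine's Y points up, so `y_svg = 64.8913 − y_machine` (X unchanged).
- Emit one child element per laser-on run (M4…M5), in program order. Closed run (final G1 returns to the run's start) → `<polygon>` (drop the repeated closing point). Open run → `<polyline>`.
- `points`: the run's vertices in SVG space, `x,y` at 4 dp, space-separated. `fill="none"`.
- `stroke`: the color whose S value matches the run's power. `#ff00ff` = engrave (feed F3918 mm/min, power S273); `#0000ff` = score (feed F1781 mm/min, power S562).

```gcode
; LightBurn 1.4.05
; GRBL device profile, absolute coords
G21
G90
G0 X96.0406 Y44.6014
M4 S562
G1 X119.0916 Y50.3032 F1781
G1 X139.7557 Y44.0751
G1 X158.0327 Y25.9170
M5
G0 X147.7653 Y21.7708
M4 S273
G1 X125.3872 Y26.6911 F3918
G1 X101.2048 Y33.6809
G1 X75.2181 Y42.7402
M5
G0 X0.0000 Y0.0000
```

<svg xmlns="http://www.w3.org/2000/svg" width="179.9286mm" height="64.8913mm" viewBox="0 0 179.9286 64.8913">
  <polyline points="96.0406,20.2899 119.0916,14.5881 139.7557,20.8162 158.0327,38.9743" fill="none" stroke="#0000ff"/>
  <polyline points="147.7653,43.1205 125.3872,38.2002 101.2048,31.2104 75.2181,22.1511" fill="none" stroke="#ff00ff"/>
</svg>

Machine Y-up, SVG Y-down with viewBox height 64.8913, so y_svg = 64.8913 − y_machine; X carries over.

Run 1: power S562 maps to stroke `#0000ff` (score). The run is open, so emit a `<polyline>` with points (Y-flipped): 96.0406,20.2899 119.0916,14.5881 139.7557,20.8162 158.0327,38.9743.

Run 2: S273 ⇒ engrave layer `#ff00ff`. The run is open, so emit a `<polyline>` with points (Y-flipped): 147.7653,43.1205 125.3872,38.2002 101.2048,31.2104 75.2181,22.1511.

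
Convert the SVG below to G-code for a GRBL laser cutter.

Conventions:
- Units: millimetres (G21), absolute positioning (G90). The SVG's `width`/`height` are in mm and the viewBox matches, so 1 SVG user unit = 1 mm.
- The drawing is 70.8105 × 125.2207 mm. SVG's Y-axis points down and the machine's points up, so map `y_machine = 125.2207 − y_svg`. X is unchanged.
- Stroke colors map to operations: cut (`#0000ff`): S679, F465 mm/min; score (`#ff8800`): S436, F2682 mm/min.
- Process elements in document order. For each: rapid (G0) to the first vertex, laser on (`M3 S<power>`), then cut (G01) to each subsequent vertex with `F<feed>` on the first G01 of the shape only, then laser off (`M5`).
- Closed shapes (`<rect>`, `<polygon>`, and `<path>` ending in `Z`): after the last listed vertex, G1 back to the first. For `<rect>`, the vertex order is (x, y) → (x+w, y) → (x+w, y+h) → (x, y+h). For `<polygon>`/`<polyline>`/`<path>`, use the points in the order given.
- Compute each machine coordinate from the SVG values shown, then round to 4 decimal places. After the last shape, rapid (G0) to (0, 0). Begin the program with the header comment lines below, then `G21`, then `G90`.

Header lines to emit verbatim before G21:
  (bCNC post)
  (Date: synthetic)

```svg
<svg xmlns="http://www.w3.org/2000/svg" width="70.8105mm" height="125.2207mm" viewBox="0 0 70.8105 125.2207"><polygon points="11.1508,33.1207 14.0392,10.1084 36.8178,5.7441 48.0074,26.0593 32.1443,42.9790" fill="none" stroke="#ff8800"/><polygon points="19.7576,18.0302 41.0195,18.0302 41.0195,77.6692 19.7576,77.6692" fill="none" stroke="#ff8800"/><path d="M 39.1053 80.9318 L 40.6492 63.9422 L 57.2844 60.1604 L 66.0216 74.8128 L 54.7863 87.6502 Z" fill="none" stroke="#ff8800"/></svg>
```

(bCNC post)
(Date: synthetic)
G21
G90
G0 X11.1508 Y92.1000
M3 S436
G01 X14.0392 Y115.1123 F2682
G01 X36.8178 Y119.4766
G01 X48.0074 Y99.1614
G01 X32.1443 Y82.2417
G01 X11.1508 Y92.1000
M5
G0 X19.7576 Y107.1905
M3 S436
G01 X41.0195 Y107.1905 F2682
G01 X41.0195 Y47.5515
G01 X19.7576 Y47.5515
G01 X19.7576 Y107.1905
M5
G0 X39.1053 Y44.2889
M3 S436
G01 X40.6492 Y61.2785 F2682
G01 X57.2844 Y65.0603
G01 X66.0216 Y50.4079
G01 X54.7863 Y37.5705
G01 X39.1053 Y44.2889
M5
G0 X0.0000 Y0.0000

1 u = 1 mm; y_m = 125.2207 − y.

[1] `<polygon>` regular polygon, #ff8800→score S436 F2682: (11.1508,92.1000) → (14.0392,115.1123) → (36.8178,119.4766) → (48.0074,99.1614) → (32.1443,82.2417) → (11.1508,92.1000) (closed)

[2] `<polygon>` rectangle, #ff8800→score S436 F2682: (19.7576,107.1905) → (41.0195,107.1905) → (41.0195,47.5515) → (19.7576,47.5515) → (19.7576,107.1905) (closed)

[3] `<path>` regular polygon, #ff8800→score S436 F2682: (39.1053,44.2889) → (40.6492,61.2785) → (57.2844,65.0603) → (66.0216,50.4079) → (54.7863,37.5705) → (39.1053,44.2889) (closed)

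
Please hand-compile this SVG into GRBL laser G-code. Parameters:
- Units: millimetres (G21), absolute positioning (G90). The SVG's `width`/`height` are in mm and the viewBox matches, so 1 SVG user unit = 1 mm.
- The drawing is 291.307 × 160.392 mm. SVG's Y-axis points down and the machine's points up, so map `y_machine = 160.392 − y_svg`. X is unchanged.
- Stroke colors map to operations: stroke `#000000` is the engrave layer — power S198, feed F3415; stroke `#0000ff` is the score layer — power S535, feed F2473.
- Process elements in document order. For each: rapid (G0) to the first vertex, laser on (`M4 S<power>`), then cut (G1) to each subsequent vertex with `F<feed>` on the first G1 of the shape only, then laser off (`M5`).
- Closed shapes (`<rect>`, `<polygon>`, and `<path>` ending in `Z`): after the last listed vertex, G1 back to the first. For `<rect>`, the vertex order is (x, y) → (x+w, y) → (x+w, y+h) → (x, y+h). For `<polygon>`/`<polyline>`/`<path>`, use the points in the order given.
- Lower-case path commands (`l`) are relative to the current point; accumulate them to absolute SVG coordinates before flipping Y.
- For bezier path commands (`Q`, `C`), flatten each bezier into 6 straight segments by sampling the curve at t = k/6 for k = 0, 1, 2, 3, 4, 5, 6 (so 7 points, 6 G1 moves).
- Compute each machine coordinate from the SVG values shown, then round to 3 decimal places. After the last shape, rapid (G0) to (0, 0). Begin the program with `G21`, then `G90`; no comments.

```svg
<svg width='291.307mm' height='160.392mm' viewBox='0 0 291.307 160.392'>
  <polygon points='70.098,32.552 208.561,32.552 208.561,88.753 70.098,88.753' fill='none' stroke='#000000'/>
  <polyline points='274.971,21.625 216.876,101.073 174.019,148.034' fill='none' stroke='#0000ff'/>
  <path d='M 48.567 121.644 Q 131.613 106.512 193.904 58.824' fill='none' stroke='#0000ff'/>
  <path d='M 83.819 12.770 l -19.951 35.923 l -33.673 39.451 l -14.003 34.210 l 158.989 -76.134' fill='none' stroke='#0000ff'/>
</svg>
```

G21
G90
G0 X70.098 Y127.840
M4 S198
G1 X208.561 Y127.840 F3415
G1 X208.561 Y71.639
G1 X70.098 Y71.639
G1 X70.098 Y127.840
M5
G0 X274.971 Y138.767
M4 S535
G1 X216.876 Y59.319 F2473
G1 X174.019 Y12.358
M5
G0 X48.567 Y38.748
M4 S535
G1 X75.672 Y44.696 F2473
G1 X101.625 Y52.453
G1 X126.424 Y62.019
G1 X150.071 Y73.393
G1 X172.564 Y86.576
G1 X193.904 Y101.568
M5
G0 X83.819 Y147.622
M4 S535
G1 X63.868 Y111.699 F2473
G1 X30.195 Y72.248
G1 X16.192 Y38.038
G1 X175.181 Y114.172
M5
G0 X0.000 Y0.000

1 u = 1 mm; y_m = 160.392 − y.

[1] `<polygon>` rectangle, #000000→engrave S198 F3415: (70.098,127.840) → (208.561,127.840) → (208.561,71.639) → (70.098,71.639) → (70.098,127.840) (closed)

[2] `<polyline>` open polyline, #0000ff→score S535 F2473: (274.971,138.767) → (216.876,59.319) → (174.019,12.358)

[3] `<path>` quadratic bezier, #0000ff→score S535 F2473: (48.567,38.748) → (75.672,44.696) → (101.625,52.453) → (126.424,62.019) → (150.071,73.393) → (172.564,86.576) → (193.904,101.568)

[4] `<path>` open polyline, #0000ff→score S535 F2473: (83.819,147.622) → (63.868,111.699) → (30.195,72.248) → (16.192,38.038) → (175.181,114.172)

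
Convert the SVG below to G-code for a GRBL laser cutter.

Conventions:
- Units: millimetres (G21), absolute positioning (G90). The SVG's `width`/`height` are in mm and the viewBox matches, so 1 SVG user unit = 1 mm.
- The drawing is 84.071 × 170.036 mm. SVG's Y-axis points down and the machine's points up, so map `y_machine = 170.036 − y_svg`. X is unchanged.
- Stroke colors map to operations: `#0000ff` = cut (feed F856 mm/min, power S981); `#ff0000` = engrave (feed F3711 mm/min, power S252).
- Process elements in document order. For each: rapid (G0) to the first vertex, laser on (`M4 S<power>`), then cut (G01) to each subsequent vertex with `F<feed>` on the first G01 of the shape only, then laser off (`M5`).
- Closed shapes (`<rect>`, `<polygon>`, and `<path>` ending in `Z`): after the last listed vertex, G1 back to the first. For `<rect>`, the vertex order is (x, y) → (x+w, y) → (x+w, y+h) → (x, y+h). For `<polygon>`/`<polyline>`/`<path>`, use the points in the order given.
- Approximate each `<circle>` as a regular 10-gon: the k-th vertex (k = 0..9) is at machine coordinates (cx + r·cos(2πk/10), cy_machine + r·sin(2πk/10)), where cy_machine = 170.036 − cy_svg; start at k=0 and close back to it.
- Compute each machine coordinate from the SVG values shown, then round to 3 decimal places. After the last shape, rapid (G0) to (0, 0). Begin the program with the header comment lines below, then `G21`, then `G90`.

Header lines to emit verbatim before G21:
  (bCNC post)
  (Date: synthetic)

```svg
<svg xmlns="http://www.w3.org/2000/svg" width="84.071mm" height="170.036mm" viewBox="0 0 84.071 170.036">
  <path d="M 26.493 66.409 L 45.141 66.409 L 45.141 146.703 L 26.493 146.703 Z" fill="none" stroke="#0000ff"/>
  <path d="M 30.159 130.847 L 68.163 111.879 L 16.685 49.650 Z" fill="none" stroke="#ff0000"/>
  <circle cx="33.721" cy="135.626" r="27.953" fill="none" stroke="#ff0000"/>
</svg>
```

viewBox `0 0 84.071 170.036` with mm width/height → 1 unit = 1 mm. Flip: y_m = 170.036 − y_svg.

**Shape 1** — `<path>` rectangle, stroke `#0000ff` → cut (S981, F856). Machine vertices: (26.493,103.627) → (45.141,103.627) → (45.141,23.333) → (26.493,23.333) → (26.493,103.627). Closed: final G1 returns to the first vertex.

**Shape 2** — `<path>` closed polygon, stroke `#ff0000` → engrave (S252, F3711). Machine vertices: (30.159,39.189) → (68.163,58.157) → (16.685,120.386) → (30.159,39.189). Closed: final G1 returns to the first vertex.

**Shape 3** — `<circle>` circle, stroke `#ff0000` → engrave (S252, F3711). Machine vertices: (61.674,34.410) → (56.335,50.840) → (42.359,60.995) → (25.083,60.995) → (11.107,50.840) → (5.768,34.410) → (11.107,17.980) → (25.083,7.825) → (42.359,7.825) → (56.335,17.980) → (61.674,34.410). Closed: final G1 returns to the first vertex.

(bCNC post)
(Date: synthetic)
G21
G90
G0 X26.493 Y103.627
M4 S981
G01 X45.141 Y103.627 F856
G01 X45.141 Y23.333
G01 X26.493 Y23.333
G01 X26.493 Y103.627
M5
G0 X30.159 Y39.189
M4 S252
G01 X68.163 Y58.157 F3711
G01 X16.685 Y120.386
G01 X30.159 Y39.189
M5
G0 X61.674 Y34.410
M4 S252
G01 X56.335 Y50.840 F3711
G01 X42.359 Y60.995
G01 X25.083 Y60.995
G01 X11.107 Y50.840
G01 X5.768 Y34.410
G01 X11.107 Y17.980
G01 X25.083 Y7.825
G01 X42.359 Y7.825
G01 X56.335 Y17.980
G01 X61.674 Y34.410
M5
G0 X0.000 Y0.000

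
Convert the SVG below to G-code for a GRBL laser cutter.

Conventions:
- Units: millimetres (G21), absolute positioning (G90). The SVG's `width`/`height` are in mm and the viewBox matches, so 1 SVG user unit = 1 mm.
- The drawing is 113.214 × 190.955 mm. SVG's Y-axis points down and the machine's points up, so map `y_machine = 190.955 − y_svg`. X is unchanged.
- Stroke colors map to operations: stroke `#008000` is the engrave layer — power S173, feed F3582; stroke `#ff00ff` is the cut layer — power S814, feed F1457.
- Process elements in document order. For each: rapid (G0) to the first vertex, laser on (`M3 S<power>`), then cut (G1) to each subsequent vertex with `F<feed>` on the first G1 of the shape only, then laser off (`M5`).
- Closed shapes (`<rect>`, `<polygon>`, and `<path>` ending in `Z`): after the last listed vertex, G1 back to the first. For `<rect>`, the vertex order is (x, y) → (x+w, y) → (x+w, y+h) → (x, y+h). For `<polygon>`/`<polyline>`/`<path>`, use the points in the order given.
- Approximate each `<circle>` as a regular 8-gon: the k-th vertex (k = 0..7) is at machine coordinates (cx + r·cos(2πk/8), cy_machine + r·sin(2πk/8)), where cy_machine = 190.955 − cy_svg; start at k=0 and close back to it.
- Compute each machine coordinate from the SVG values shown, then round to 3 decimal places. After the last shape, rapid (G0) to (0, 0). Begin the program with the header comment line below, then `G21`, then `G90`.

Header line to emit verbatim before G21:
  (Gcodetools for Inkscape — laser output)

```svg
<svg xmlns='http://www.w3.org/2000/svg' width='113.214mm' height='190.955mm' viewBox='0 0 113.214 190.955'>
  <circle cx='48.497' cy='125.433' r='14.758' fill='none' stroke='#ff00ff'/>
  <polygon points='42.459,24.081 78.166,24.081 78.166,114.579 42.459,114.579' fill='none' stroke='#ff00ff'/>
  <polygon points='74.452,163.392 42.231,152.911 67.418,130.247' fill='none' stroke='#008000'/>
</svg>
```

1 u = 1 mm; y_m = 190.955 − y.

[1] `<circle>` circle, #ff00ff→cut S814 F1457: (63.255,65.522) → (58.932,75.957) → (48.497,80.280) → (38.062,75.957) → (33.739,65.522) → (38.062,55.087) → (48.497,50.764) → (58.932,55.087) → (63.255,65.522) (closed)

[2] `<polygon>` rectangle, #ff00ff→cut S814 F1457: (42.459,166.874) → (78.166,166.874) → (78.166,76.376) → (42.459,76.376) → (42.459,166.874) (closed)

[3] `<polygon>` regular polygon, #008000→engrave S173 F3582: (74.452,27.563) → (42.231,38.044) → (67.418,60.708) → (74.452,27.563) (closed)

(Gcodetools for Inkscape — laser output)
G21
G90
G0 X63.255 Y65.522
M3 S814
G1 X58.932 Y75.957 F1457
G1 X48.497 Y80.280
G1 X38.062 Y75.957
G1 X33.739 Y65.522
G1 X38.062 Y55.087
G1 X48.497 Y50.764
G1 X58.932 Y55.087
G1 X63.255 Y65.522
M5
G0 X42.459 Y166.874
M3 S814
G1 X78.166 Y166.874 F1457
G1 X78.166 Y76.376
G1 X42.459 Y76.376
G1 X42.459 Y166.874
M5
G0 X74.452 Y27.563
M3 S173
G1 X42.231 Y38.044 F3582
G1 X67.418 Y60.708
G1 X74.452 Y27.563
M5
G0 X0.000 Y0.000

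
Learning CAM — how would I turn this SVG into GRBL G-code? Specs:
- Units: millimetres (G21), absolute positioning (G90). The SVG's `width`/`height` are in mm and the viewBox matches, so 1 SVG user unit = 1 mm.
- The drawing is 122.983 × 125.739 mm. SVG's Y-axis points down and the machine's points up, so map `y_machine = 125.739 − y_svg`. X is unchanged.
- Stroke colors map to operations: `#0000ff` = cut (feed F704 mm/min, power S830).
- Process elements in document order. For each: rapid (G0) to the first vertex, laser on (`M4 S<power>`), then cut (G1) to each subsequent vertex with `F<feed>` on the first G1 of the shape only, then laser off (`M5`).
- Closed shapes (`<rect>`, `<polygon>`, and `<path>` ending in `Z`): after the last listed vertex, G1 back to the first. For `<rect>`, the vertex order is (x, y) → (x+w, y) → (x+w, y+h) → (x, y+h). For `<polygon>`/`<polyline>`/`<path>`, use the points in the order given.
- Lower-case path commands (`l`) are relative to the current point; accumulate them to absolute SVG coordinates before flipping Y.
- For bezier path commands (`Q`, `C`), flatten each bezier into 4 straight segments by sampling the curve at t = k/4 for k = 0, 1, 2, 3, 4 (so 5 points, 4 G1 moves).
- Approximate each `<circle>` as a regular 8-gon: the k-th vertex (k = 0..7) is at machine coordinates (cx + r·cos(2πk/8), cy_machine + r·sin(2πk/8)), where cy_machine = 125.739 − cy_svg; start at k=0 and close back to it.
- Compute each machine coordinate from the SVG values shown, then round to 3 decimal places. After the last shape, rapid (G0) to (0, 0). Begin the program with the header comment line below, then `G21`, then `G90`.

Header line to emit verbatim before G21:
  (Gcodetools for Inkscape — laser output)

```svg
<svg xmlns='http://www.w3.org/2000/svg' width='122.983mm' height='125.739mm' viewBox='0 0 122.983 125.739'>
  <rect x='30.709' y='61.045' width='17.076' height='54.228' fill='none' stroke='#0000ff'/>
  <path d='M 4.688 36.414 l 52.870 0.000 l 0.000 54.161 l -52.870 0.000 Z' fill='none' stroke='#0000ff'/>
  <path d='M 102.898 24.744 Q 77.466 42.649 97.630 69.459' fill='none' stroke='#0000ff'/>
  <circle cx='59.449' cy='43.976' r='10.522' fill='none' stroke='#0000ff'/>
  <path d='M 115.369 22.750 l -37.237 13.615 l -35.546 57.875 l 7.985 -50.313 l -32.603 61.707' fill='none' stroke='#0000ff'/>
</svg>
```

(Gcodetools for Inkscape — laser output)
G21
G90
G0 X30.709 Y64.694
M4 S830
G1 X47.785 Y64.694 F704
G1 X47.785 Y10.466
G1 X30.709 Y10.466
G1 X30.709 Y64.694
M5
G0 X4.688 Y89.325
M4 S830
G1 X57.558 Y89.325 F704
G1 X57.558 Y35.164
G1 X4.688 Y35.164
G1 X4.688 Y89.325
M5
G0 X102.898 Y100.995
M4 S830
G1 X93.032 Y91.486 F704
G1 X88.865 Y80.864
G1 X90.398 Y69.128
G1 X97.630 Y56.280
M5
G0 X69.971 Y81.763
M4 S830
G1 X66.889 Y89.203 F704
G1 X59.449 Y92.285
G1 X52.009 Y89.203
G1 X48.927 Y81.763
G1 X52.009 Y74.323
G1 X59.449 Y71.241
G1 X66.889 Y74.323
G1 X69.971 Y81.763
M5
G0 X115.369 Y102.989
M4 S830
G1 X78.132 Y89.374 F704
G1 X42.586 Y31.499
G1 X50.571 Y81.812
G1 X17.968 Y20.105
M5
G0 X0.000 Y0.000

Since the viewBox matches the mm dimensions, user units are millimetres directly. The only transform is the Y-flip y_m = 125.739 − y_svg.

Shape 1 is a rectangle drawn with `<rect>`. Its stroke #0000ff means cut at S830, F704. After flipping Y the toolpath is (30.709,64.694) → (47.785,64.694) → (47.785,10.466) → (30.709,10.466) → (30.709,64.694), returning to the start.

Shape 2 is a rectangle drawn with `<path>`. Its stroke #0000ff means cut at S830, F704. After flipping Y the toolpath is (4.688,89.325) → (57.558,89.325) → (57.558,35.164) → (4.688,35.164) → (4.688,89.325), returning to the start.

Shape 3 is a quadratic bezier drawn with `<path>`. Its stroke #0000ff means cut at S830, F704. After flipping Y the toolpath is (102.898,100.995) → (93.032,91.486) → (88.865,80.864) → (90.398,69.128) → (97.630,56.280).

Shape 4 is a circle drawn with `<circle>`. Its stroke #0000ff means cut at S830, F704. After flipping Y the toolpath is (69.971,81.763) → (66.889,89.203) → (59.449,92.285) → (52.009,89.203) → (48.927,81.763) → (52.009,74.323) → (59.449,71.241) → (66.889,74.323) → (69.971,81.763), returning to the start.

Shape 5 is a open polyline drawn with `<path>`. Its stroke #0000ff means cut at S830, F704. After flipping Y the toolpath is (115.369,102.989) → (78.132,89.374) → (42.586,31.499) → (50.571,81.812) → (17.968,20.105).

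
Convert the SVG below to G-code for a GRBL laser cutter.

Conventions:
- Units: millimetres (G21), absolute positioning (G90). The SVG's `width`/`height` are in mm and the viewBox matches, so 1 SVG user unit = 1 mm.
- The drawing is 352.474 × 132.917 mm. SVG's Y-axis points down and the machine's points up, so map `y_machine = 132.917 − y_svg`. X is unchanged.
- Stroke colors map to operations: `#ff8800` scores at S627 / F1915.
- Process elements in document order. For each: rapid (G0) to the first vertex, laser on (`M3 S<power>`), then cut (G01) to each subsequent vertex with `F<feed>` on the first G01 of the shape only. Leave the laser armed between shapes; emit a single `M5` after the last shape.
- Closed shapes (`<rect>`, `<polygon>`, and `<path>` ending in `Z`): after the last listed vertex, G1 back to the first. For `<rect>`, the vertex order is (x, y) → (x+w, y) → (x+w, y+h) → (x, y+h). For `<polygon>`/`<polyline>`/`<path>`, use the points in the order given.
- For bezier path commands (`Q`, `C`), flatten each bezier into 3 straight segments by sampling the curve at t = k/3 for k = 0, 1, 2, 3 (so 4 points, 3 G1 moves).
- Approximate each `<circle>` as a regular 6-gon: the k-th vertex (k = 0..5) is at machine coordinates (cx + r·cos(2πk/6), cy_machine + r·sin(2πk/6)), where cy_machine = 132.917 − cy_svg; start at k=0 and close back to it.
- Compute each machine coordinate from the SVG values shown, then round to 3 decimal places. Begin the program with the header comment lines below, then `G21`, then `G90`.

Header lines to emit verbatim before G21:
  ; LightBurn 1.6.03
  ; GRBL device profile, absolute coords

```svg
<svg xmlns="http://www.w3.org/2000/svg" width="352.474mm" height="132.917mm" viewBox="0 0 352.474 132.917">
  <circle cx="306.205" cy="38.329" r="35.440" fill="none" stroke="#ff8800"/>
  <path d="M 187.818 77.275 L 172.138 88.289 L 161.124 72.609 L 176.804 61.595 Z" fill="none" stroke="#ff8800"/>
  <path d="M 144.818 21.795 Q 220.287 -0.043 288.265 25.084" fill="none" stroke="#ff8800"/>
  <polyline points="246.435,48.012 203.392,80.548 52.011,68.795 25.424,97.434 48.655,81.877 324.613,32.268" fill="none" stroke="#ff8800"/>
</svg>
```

Since the viewBox matches the mm dimensions, user units are millimetres directly. The only transform is the Y-flip y_m = 132.917 − y_svg.

Shape 1 is a circle drawn with `<circle>`. Its stroke #ff8800 means score at S627, F1915. After flipping Y the toolpath is (341.645,94.588) → (323.925,125.280) → (288.485,125.280) → (270.765,94.588) → (288.485,63.896) → (323.925,63.896) → (341.645,94.588), returning to the start.

Shape 2 is a regular polygon drawn with `<path>`. Its stroke #ff8800 means score at S627, F1915. After flipping Y the toolpath is (187.818,55.642) → (172.138,44.628) → (161.124,60.308) → (176.804,71.322) → (187.818,55.642), returning to the start.

Shape 3 is a quadratic bezier drawn with `<path>`. Its stroke #ff8800 means score at S627, F1915. After flipping Y the toolpath is (144.818,111.122) → (194.298,120.462) → (242.114,119.366) → (288.265,107.833).

Shape 4 is a open polyline drawn with `<polyline>`. Its stroke #ff8800 means score at S627, F1915. After flipping Y the toolpath is (246.435,84.905) → (203.392,52.369) → (52.011,64.122) → (25.424,35.483) → (48.655,51.040) → (324.613,100.649).

; LightBurn 1.6.03
; GRBL device profile, absolute coords
G21
G90
G0 X341.645 Y94.588
M3 S627
G01 X323.925 Y125.280 F1915
G01 X288.485 Y125.280
G01 X270.765 Y94.588
G01 X288.485 Y63.896
G01 X323.925 Y63.896
G01 X341.645 Y94.588
G0 X187.818 Y55.642
M3 S627
G01 X172.138 Y44.628 F1915
G01 X161.124 Y60.308
G01 X176.804 Y71.322
G01 X187.818 Y55.642
G0 X144.818 Y111.122
M3 S627
G01 X194.298 Y120.462 F1915
G01 X242.114 Y119.366
G01 X288.265 Y107.833
G0 X246.435 Y84.905
M3 S627
G01 X203.392 Y52.369 F1915
G01 X52.011 Y64.122
G01 X25.424 Y35.483
G01 X48.655 Y51.040
G01 X324.613 Y100.649
M5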